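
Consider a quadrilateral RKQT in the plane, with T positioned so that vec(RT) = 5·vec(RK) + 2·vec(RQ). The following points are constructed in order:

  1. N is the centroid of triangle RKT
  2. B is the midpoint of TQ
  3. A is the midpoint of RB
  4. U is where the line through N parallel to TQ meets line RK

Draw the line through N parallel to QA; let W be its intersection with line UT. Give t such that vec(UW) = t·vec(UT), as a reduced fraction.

t = 20/49

Choose coordinates R = (0, 0), K = (1, 0), Q = (0, 1), T = (5, 2).
1. N is the centroid of triangle RKT ⇒ N = (2, 2/3)
2. B is the midpoint of TQ ⇒ B = (5/2, 3/2)
3. A is the midpoint of RB ⇒ A = (5/4, 3/4)
4. U is where the line through N parallel to TQ meets line RK ⇒ U = (-4/3, 0)
through N parallel to QA: direction (5/4, -1/4); meets UT at W = (184/147, 40/49)
W = U + t·(T−U) with t = 20/49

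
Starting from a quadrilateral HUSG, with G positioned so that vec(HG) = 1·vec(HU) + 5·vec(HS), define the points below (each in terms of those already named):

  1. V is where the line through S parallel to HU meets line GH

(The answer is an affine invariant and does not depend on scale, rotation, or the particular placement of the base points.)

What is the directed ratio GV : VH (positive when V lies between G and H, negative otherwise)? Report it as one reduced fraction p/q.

Assign H = (0, 0), U = (1, 0), S = (0, 1), G = (1, 5) — the answer is frame-independent, so this choice is without loss of generality.
1. V is where the line through S parallel to HU meets line GH ⇒ V = (1/5, 1)
V = G + t·(H−G) with t = 4/5, so GV:VH = t:(1−t) = 4/5:1/5

GV:VH = 4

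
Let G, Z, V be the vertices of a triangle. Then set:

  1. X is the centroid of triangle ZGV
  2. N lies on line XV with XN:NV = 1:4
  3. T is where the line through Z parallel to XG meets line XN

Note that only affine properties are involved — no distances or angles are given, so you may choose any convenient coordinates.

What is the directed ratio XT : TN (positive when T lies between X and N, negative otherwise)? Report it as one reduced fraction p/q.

XT:TN = -5/6

Assign G = (0, 0), Z = (1, 0), V = (0, 1) — the answer is frame-independent, so this choice is without loss of generality.
1. X is the centroid of triangle ZGV ⇒ X = (1/3, 1/3)
2. N lies on line XV with XN:NV = 1:4 ⇒ N = (4/15, 7/15)
3. T is where the line through Z parallel to XG meets line XN ⇒ T = (2/3, -1/3)
T = X + t·(N−X) with t = -5, so XT:TN = t:(1−t) = -5:6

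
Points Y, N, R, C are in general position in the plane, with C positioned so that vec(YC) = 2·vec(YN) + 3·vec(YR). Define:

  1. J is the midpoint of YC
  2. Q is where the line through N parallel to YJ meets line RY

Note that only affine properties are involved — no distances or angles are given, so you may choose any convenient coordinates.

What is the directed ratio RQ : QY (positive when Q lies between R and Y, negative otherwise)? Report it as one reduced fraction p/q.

Assign Y = (0, 0), N = (1, 0), R = (0, 1), C = (2, 3) — the answer is frame-independent, so this choice is without loss of generality.
1. J is the midpoint of YC ⇒ J = (1, 3/2)
2. Q is where the line through N parallel to YJ meets line RY ⇒ Q = (0, -3/2)
Q = R + t·(Y−R) with t = 5/2, so RQ:QY = t:(1−t) = 5/2:-3/2

RQ:QY = -5/3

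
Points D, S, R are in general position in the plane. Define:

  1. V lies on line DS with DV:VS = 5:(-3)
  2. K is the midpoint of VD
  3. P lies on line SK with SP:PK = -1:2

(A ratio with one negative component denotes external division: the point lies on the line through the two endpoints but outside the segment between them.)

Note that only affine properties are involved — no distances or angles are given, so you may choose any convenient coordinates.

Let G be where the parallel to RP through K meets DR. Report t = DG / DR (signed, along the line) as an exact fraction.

Assign D = (0, 0), S = (1, 0), R = (0, 1) — the answer is frame-independent, so this choice is without loss of generality.
1. V lies on line DS with DV:VS = 5:(-3) ⇒ V = (5/2, 0)
2. K is the midpoint of VD ⇒ K = (5/4, 0)
3. P lies on line SK with SP:PK = -1:2 ⇒ P = (3/4, 0)
through K parallel to RP: direction (3/4, -1); meets DR at G = (0, 5/3)
G = D + t·(R−D) with t = 5/3

t = 5/3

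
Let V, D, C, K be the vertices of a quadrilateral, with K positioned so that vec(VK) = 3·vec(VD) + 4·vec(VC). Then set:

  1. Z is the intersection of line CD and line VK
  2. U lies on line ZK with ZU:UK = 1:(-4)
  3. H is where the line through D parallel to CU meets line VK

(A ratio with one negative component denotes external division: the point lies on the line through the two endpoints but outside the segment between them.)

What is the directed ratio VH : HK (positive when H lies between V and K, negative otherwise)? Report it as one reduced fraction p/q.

VH:HK = 11/10

Assign V = (0, 0), D = (1, 0), C = (0, 1), K = (3, 4) — the answer is frame-independent, so this choice is without loss of generality.
1. Z is the intersection of line CD and line VK ⇒ Z = (3/7, 4/7)
2. U lies on line ZK with ZU:UK = 1:(-4) ⇒ U = (-3/7, -4/7)
3. H is where the line through D parallel to CU meets line VK ⇒ H = (11/7, 44/21)
H = V + t·(K−V) with t = 11/21, so VH:HK = t:(1−t) = 11/21:10/21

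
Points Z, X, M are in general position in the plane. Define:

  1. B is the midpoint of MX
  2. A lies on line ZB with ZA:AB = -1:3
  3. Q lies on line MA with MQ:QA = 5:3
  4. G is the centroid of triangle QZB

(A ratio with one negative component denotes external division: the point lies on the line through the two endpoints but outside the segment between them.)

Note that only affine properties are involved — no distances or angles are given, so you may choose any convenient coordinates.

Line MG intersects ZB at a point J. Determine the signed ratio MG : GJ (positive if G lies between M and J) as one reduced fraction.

Set Z = (0, 0), X = (1, 0), M = (0, 1); any affine frame gives the same invariant.
1. B is the midpoint of MX ⇒ B = (1/2, 1/2)
2. A lies on line ZB with ZA:AB = -1:3 ⇒ A = (-1/4, -1/4)
3. Q lies on line MA with MQ:QA = 5:3 ⇒ Q = (-5/32, 7/32)
4. G is the centroid of triangle QZB ⇒ G = (11/96, 23/96)
line MG meets ZB at J = (11/84, 11/84)
G = M + t·(J−M) with t = 7/8, so MG:GJ = 7/8:1/8

MG:GJ = 7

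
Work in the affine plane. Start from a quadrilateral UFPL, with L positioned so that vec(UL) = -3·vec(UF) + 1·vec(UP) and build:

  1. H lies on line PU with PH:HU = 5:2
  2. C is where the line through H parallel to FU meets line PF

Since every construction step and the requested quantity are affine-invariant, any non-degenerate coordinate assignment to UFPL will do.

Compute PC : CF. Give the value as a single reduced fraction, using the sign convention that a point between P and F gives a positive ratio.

PC:CF = 5/2

Work in coordinates with U = (0, 0), F = (1, 0), P = (0, 1), L = (-3, 1).
1. H lies on line PU with PH:HU = 5:2 ⇒ H = (0, 2/7)
2. C is where the line through H parallel to FU meets line PF ⇒ C = (5/7, 2/7)
C = P + t·(F−P) with t = 5/7, so PC:CF = t:(1−t) = 5/7:2/7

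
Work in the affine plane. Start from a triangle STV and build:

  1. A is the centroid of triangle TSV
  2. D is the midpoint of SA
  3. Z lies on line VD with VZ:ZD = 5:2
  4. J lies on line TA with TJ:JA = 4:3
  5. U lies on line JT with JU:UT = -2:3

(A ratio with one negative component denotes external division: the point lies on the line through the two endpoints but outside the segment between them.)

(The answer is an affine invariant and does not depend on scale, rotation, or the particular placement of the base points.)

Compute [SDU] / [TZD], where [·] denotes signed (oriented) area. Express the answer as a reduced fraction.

[SDU]:[TZD] = 5/8

Choose coordinates S = (0, 0), T = (1, 0), V = (0, 1).
1. A is the centroid of triangle TSV ⇒ A = (1/3, 1/3)
2. D is the midpoint of SA ⇒ D = (1/6, 1/6)
3. Z lies on line VD with VZ:ZD = 5:2 ⇒ Z = (5/42, 17/42)
4. J lies on line TA with TJ:JA = 4:3 ⇒ J = (13/21, 4/21)
5. U lies on line JT with JU:UT = -2:3 ⇒ U = (-1/7, 4/7)
2·[SDU] = 5/42, 2·[TZD] = 4/21
[SDU]:[TZD] = 5/42:4/21 = 5/8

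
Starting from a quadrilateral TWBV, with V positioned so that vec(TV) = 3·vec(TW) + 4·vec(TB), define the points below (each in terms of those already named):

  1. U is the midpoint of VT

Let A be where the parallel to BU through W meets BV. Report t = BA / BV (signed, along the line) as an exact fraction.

t = -5/3

Assign T = (0, 0), W = (1, 0), B = (0, 1), V = (3, 4) — the answer is frame-independent, so this choice is without loss of generality.
1. U is the midpoint of VT ⇒ U = (3/2, 2)
through W parallel to BU: direction (3/2, 1); meets BV at A = (-5, -4)
A = B + t·(V−B) with t = -5/3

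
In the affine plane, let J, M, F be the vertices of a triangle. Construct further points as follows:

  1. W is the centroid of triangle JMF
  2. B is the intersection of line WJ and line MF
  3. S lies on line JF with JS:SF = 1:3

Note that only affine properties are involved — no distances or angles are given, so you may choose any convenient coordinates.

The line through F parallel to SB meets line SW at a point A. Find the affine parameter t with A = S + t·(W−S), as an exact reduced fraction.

t = -9

Assign J = (0, 0), M = (1, 0), F = (0, 1) — the answer is frame-independent, so this choice is without loss of generality.
1. W is the centroid of triangle JMF ⇒ W = (1/3, 1/3)
2. B is the intersection of line WJ and line MF ⇒ B = (1/2, 1/2)
3. S lies on line JF with JS:SF = 1:3 ⇒ S = (0, 1/4)
through F parallel to SB: direction (1/2, 1/4); meets SW at A = (-3, -1/2)
A = S + t·(W−S) with t = -9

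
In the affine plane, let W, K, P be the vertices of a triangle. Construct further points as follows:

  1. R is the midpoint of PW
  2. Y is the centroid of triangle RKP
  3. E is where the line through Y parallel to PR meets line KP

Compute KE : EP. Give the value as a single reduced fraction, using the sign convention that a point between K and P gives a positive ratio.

Work in coordinates with W = (0, 0), K = (1, 0), P = (0, 1).
1. R is the midpoint of PW ⇒ R = (0, 1/2)
2. Y is the centroid of triangle RKP ⇒ Y = (1/3, 1/2)
3. E is where the line through Y parallel to PR meets line KP ⇒ E = (1/3, 2/3)
E = K + t·(P−K) with t = 2/3, so KE:EP = t:(1−t) = 2/3:1/3

KE:EP = 2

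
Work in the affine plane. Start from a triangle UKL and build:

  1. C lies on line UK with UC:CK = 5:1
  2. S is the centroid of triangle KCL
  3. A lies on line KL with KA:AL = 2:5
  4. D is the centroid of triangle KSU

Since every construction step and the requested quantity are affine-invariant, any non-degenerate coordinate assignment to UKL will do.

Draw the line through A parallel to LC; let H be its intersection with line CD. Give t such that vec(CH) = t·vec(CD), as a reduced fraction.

Choose coordinates U = (0, 0), K = (1, 0), L = (0, 1).
1. C lies on line UK with UC:CK = 5:1 ⇒ C = (5/6, 0)
2. S is the centroid of triangle KCL ⇒ S = (11/18, 1/3)
3. A lies on line KL with KA:AL = 2:5 ⇒ A = (5/7, 2/7)
4. D is the centroid of triangle KSU ⇒ D = (29/54, 1/9)
through A parallel to LC: direction (5/6, -1); meets CD at H = (155/154, -5/77)
H = C + t·(D−C) with t = -45/77

t = -45/77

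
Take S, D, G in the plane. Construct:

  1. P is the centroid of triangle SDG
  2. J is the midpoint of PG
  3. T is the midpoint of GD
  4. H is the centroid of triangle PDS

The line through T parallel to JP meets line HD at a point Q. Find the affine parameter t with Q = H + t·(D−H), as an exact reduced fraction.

Set S = (0, 0), D = (1, 0), G = (0, 1); any affine frame gives the same invariant.
1. P is the centroid of triangle SDG ⇒ P = (1/3, 1/3)
2. J is the midpoint of PG ⇒ J = (1/6, 2/3)
3. T is the midpoint of GD ⇒ T = (1/2, 1/2)
4. H is the centroid of triangle PDS ⇒ H = (4/9, 1/9)
through T parallel to JP: direction (1/6, -1/3); meets HD at Q = (13/18, 1/18)
Q = H + t·(D−H) with t = 1/2

t = 1/2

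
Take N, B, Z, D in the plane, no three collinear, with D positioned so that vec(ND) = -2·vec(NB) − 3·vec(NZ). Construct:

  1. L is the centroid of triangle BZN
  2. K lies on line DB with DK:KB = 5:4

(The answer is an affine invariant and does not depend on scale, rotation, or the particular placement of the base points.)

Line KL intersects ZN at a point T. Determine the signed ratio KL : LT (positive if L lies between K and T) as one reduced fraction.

KL:LT = -2

Choose coordinates N = (0, 0), B = (1, 0), Z = (0, 1), D = (-2, -3).
1. L is the centroid of triangle BZN ⇒ L = (1/3, 1/3)
2. K lies on line DB with DK:KB = 5:4 ⇒ K = (-1/3, -4/3)
line KL meets ZN at T = (0, -1/2)
L = K + t·(T−K) with t = 2, so KL:LT = 2:-1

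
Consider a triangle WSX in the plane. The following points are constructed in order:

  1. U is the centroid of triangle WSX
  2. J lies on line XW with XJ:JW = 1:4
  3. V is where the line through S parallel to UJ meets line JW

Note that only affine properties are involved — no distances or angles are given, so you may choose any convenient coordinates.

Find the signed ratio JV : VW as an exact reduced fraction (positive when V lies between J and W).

Work in coordinates with W = (0, 0), S = (1, 0), X = (0, 1).
1. U is the centroid of triangle WSX ⇒ U = (1/3, 1/3)
2. J lies on line XW with XJ:JW = 1:4 ⇒ J = (0, 4/5)
3. V is where the line through S parallel to UJ meets line JW ⇒ V = (0, 7/5)
V = J + t·(W−J) with t = -3/4, so JV:VW = t:(1−t) = -3/4:7/4

JV:VW = -3/7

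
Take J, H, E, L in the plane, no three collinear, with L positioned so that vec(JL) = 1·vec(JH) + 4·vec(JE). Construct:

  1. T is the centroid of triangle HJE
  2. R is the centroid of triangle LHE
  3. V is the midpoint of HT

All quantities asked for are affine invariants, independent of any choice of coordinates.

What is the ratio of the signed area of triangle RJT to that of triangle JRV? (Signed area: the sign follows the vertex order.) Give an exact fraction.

Choose coordinates J = (0, 0), H = (1, 0), E = (0, 1), L = (1, 4).
1. T is the centroid of triangle HJE ⇒ T = (1/3, 1/3)
2. R is the centroid of triangle LHE ⇒ R = (2/3, 5/3)
3. V is the midpoint of HT ⇒ V = (2/3, 1/6)
2·[RJT] = 1/3, 2·[JRV] = -1
[RJT]:[JRV] = 1/3:-1 = -1/3

[RJT]:[JRV] = -1/3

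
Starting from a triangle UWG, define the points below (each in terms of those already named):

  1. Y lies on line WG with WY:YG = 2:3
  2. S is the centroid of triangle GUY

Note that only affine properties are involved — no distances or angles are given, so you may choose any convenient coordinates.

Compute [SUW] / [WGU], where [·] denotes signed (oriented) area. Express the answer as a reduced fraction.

Assign U = (0, 0), W = (1, 0), G = (0, 1) — the answer is frame-independent, so this choice is without loss of generality.
1. Y lies on line WG with WY:YG = 2:3 ⇒ Y = (3/5, 2/5)
2. S is the centroid of triangle GUY ⇒ S = (1/5, 7/15)
2·[SUW] = 7/15, 2·[WGU] = 1
[SUW]:[WGU] = 7/15:1 = 7/15

[SUW]:[WGU] = 7/15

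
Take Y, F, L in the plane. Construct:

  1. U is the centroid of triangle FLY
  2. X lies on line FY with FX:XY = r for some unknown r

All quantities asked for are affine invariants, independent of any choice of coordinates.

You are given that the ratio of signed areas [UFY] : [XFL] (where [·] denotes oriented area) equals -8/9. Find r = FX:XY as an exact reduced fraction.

Choose coordinates Y = (0, 0), F = (1, 0), L = (0, 1).
1. U is the centroid of triangle FLY ⇒ U = (1/3, 1/3)
2. With FX:XY = r, write λ = r/(r+1) so X = F + λ·(Y−F); X is affine-linear in λ
Every point depending on X is an affine combination of X and λ-independent points, so each such coordinate is linear in λ; the λ² term in each signed area is a multiple of (Y−F)×(Y−F) = 0, so 2·[UFY] and 2·[XFL] are each linear in λ. Evaluating at λ=0 and λ=1:
  2·[UFY] = -1/3,   2·[XFL] = λ
So [UFY]:[XFL] = (-1/3) / (λ). Setting this equal to -8/9:
  -1/3 = -8/9·(λ)  ⇒  λ = 3/8
Then r = λ/(1−λ) = (3/8)/(5/8) = 3/5. Check: with r = 3/5, X = (5/8, 0) and [UFY]:[XFL] = -8/9 as required.

r = 3/5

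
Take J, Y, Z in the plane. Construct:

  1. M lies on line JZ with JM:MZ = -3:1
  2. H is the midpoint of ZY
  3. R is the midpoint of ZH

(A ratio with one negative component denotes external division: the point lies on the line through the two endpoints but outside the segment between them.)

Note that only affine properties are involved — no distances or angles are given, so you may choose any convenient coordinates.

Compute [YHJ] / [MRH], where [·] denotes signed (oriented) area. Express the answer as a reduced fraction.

[YHJ]:[MRH] = 4

Choose coordinates J = (0, 0), Y = (1, 0), Z = (0, 1).
1. M lies on line JZ with JM:MZ = -3:1 ⇒ M = (0, 3/2)
2. H is the midpoint of ZY ⇒ H = (1/2, 1/2)
3. R is the midpoint of ZH ⇒ R = (1/4, 3/4)
2·[YHJ] = 1/2, 2·[MRH] = 1/8
[YHJ]:[MRH] = 1/2:1/8 = 4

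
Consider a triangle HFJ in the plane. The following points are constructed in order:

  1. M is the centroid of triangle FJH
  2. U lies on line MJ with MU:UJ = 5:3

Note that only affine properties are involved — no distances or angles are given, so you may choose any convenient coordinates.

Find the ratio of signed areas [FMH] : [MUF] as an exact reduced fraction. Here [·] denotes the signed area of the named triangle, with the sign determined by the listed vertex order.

[FMH]:[MUF] = -8/5

Work in coordinates with H = (0, 0), F = (1, 0), J = (0, 1).
1. M is the centroid of triangle FJH ⇒ M = (1/3, 1/3)
2. U lies on line MJ with MU:UJ = 5:3 ⇒ U = (1/8, 3/4)
2·[FMH] = 1/3, 2·[MUF] = -5/24
[FMH]:[MUF] = 1/3:-5/24 = -8/5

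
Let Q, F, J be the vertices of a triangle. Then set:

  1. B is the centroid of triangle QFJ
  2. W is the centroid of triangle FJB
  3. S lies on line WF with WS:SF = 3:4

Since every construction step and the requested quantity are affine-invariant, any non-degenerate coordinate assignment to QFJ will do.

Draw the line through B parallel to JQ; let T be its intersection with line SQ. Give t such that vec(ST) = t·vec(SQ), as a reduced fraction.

Choose coordinates Q = (0, 0), F = (1, 0), J = (0, 1).
1. B is the centroid of triangle QFJ ⇒ B = (1/3, 1/3)
2. W is the centroid of triangle FJB ⇒ W = (4/9, 4/9)
3. S lies on line WF with WS:SF = 3:4 ⇒ S = (43/63, 16/63)
through B parallel to JQ: direction (0, -1); meets SQ at T = (1/3, 16/129)
T = S + t·(Q−S) with t = 22/43

t = 22/43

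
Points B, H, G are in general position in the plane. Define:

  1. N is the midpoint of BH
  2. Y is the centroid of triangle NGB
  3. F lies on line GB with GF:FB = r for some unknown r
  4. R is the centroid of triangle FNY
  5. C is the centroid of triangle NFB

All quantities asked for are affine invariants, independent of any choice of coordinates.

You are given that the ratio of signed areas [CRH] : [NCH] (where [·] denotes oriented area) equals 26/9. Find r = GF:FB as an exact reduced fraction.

Assign B = (0, 0), H = (1, 0), G = (0, 1) — the answer is frame-independent, so this choice is without loss of generality.
1. N is the midpoint of BH ⇒ N = (1/2, 0)
2. Y is the centroid of triangle NGB ⇒ Y = (1/6, 1/3)
3. With GF:FB = r, write λ = r/(r+1) so F = G + λ·(B−G); F is affine-linear in λ
4. R is the centroid of triangle FNY ⇒ R is an affine combination of earlier points and hence also affine-linear in λ
5. C is the centroid of triangle NFB ⇒ C is an affine combination of earlier points and hence also affine-linear in λ
Every point depending on F is an affine combination of F and λ-independent points, so each such coordinate is linear in λ; the λ² term in each signed area is a multiple of (B−G)×(B−G) = 0, so 2·[CRH] and 2·[NCH] are each linear in λ. Evaluating at λ=0 and λ=1:
  2·[CRH] = 1/54·λ − 1/9,   2·[NCH] = 1/6·λ − 1/6
So [CRH]:[NCH] = (1/54·λ − 1/9) / (1/6·λ − 1/6). Setting this equal to 26/9:
  1/54·λ − 1/9 = 26/9·(1/6·λ − 1/6)  ⇒  λ = 4/5
Then r = λ/(1−λ) = (4/5)/(1/5) = 4. Check: with r = 4, F = (0, 1/5) and [CRH]:[NCH] = 26/9 as required.

r = 4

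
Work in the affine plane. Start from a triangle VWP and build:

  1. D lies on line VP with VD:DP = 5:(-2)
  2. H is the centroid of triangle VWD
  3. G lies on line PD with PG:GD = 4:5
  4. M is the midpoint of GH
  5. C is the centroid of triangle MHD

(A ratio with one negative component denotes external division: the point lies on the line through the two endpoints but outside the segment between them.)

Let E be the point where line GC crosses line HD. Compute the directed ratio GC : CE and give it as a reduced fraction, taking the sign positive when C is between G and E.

Work in coordinates with V = (0, 0), W = (1, 0), P = (0, 1).
1. D lies on line VP with VD:DP = 5:(-2) ⇒ D = (0, 5/3)
2. H is the centroid of triangle VWD ⇒ H = (1/3, 5/9)
3. G lies on line PD with PG:GD = 4:5 ⇒ G = (0, 35/27)
4. M is the midpoint of GH ⇒ M = (1/6, 25/27)
5. C is the centroid of triangle MHD ⇒ C = (1/6, 85/81)
line GC meets HD at E = (1/5, 1)
C = G + t·(E−G) with t = 5/6, so GC:CE = 5/6:1/6

GC:CE = 5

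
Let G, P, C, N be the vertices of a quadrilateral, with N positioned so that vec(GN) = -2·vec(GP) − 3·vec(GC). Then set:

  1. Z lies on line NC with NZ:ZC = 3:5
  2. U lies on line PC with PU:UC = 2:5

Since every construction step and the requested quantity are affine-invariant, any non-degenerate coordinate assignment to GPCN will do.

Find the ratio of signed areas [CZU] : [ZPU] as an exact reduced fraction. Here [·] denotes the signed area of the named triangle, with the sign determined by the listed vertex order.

[CZU]:[ZPU] = 5/2

Choose coordinates G = (0, 0), P = (1, 0), C = (0, 1), N = (-2, -3).
1. Z lies on line NC with NZ:ZC = 3:5 ⇒ Z = (-5/4, -3/2)
2. U lies on line PC with PU:UC = 2:5 ⇒ U = (5/7, 2/7)
2·[CZU] = 75/28, 2·[ZPU] = 15/14
[CZU]:[ZPU] = 75/28:15/14 = 5/2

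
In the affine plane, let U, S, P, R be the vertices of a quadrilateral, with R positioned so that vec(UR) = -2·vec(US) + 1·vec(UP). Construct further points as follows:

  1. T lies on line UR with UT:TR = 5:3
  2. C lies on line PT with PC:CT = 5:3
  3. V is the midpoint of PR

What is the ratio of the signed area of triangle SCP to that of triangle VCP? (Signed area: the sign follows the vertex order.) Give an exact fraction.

Set U = (0, 0), S = (1, 0), P = (0, 1), R = (-2, 1); any affine frame gives the same invariant.
1. T lies on line UR with UT:TR = 5:3 ⇒ T = (-5/4, 5/8)
2. C lies on line PT with PC:CT = 5:3 ⇒ C = (-25/32, 49/64)
3. V is the midpoint of PR ⇒ V = (-1, 1)
2·[SCP] = -65/64, 2·[VCP] = 15/64
[SCP]:[VCP] = -65/64:15/64 = -13/3

[SCP]:[VCP] = -13/3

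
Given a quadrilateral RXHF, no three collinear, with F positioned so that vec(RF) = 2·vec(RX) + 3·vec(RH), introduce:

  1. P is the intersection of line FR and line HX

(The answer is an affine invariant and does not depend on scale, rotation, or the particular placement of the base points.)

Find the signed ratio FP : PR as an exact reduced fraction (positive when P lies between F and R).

Choose coordinates R = (0, 0), X = (1, 0), H = (0, 1), F = (2, 3).
1. P is the intersection of line FR and line HX ⇒ P = (2/5, 3/5)
P = F + t·(R−F) with t = 4/5, so FP:PR = t:(1−t) = 4/5:1/5

FP:PR = 4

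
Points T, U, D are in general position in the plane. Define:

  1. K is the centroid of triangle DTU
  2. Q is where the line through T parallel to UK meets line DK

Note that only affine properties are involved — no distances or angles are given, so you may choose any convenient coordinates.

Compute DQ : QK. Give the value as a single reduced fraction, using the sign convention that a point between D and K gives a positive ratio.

DQ:QK = -2

Work in coordinates with T = (0, 0), U = (1, 0), D = (0, 1).
1. K is the centroid of triangle DTU ⇒ K = (1/3, 1/3)
2. Q is where the line through T parallel to UK meets line DK ⇒ Q = (2/3, -1/3)
Q = D + t·(K−D) with t = 2, so DQ:QK = t:(1−t) = 2:-1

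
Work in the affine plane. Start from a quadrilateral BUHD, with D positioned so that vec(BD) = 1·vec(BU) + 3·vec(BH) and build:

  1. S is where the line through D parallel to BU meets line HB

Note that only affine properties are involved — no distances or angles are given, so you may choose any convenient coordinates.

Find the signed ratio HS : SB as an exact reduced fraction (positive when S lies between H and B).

Choose coordinates B = (0, 0), U = (1, 0), H = (0, 1), D = (1, 3).
1. S is where the line through D parallel to BU meets line HB ⇒ S = (0, 3)
S = H + t·(B−H) with t = -2, so HS:SB = t:(1−t) = -2:3

HS:SB = -2/3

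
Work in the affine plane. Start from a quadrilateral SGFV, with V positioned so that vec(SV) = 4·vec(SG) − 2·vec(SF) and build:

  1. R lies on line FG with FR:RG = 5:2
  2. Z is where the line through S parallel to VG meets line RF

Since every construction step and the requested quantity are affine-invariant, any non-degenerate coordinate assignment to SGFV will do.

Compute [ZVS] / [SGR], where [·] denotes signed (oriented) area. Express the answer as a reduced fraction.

Assign S = (0, 0), G = (1, 0), F = (0, 1), V = (4, -2) — the answer is frame-independent, so this choice is without loss of generality.
1. R lies on line FG with FR:RG = 5:2 ⇒ R = (5/7, 2/7)
2. Z is where the line through S parallel to VG meets line RF ⇒ Z = (3, -2)
2·[ZVS] = 2, 2·[SGR] = 2/7
[ZVS]:[SGR] = 2:2/7 = 7

[ZVS]:[SGR] = 7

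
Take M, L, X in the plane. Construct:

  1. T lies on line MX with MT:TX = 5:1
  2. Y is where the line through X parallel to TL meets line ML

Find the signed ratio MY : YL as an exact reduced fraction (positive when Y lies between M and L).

Set M = (0, 0), L = (1, 0), X = (0, 1); any affine frame gives the same invariant.
1. T lies on line MX with MT:TX = 5:1 ⇒ T = (0, 5/6)
2. Y is where the line through X parallel to TL meets line ML ⇒ Y = (6/5, 0)
Y = M + t·(L−M) with t = 6/5, so MY:YL = t:(1−t) = 6/5:-1/5

MY:YL = -6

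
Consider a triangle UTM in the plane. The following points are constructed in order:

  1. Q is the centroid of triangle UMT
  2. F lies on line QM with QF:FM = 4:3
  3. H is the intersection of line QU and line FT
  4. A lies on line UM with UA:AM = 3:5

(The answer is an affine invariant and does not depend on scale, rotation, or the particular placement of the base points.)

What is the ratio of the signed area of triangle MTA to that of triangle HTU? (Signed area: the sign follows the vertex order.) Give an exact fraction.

Assign U = (0, 0), T = (1, 0), M = (0, 1) — the answer is frame-independent, so this choice is without loss of generality.
1. Q is the centroid of triangle UMT ⇒ Q = (1/3, 1/3)
2. F lies on line QM with QF:FM = 4:3 ⇒ F = (1/7, 5/7)
3. H is the intersection of line QU and line FT ⇒ H = (5/11, 5/11)
4. A lies on line UM with UA:AM = 3:5 ⇒ A = (0, 3/8)
2·[MTA] = -5/8, 2·[HTU] = -5/11
[MTA]:[HTU] = -5/8:-5/11 = 11/8

[MTA]:[HTU] = 11/8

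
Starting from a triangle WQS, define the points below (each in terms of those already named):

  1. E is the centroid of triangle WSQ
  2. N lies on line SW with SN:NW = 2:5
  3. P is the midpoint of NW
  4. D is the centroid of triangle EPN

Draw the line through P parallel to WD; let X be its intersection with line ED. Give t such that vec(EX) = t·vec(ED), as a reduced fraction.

Work in coordinates with W = (0, 0), Q = (1, 0), S = (0, 1).
1. E is the centroid of triangle WSQ ⇒ E = (1/3, 1/3)
2. N lies on line SW with SN:NW = 2:5 ⇒ N = (0, 5/7)
3. P is the midpoint of NW ⇒ P = (0, 5/14)
4. D is the centroid of triangle EPN ⇒ D = (1/9, 59/126)
through P parallel to WD: direction (1/9, 59/126); meets ED at X = (1/27, 97/189)
X = E + t·(D−E) with t = 4/3

t = 4/3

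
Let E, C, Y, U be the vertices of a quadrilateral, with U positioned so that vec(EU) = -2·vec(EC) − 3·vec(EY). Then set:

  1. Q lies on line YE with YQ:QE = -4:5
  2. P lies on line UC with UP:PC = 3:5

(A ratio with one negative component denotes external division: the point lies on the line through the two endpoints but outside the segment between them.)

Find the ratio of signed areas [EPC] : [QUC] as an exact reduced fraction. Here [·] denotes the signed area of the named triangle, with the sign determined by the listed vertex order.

[EPC]:[QUC] = 5/48

Work in coordinates with E = (0, 0), C = (1, 0), Y = (0, 1), U = (-2, -3).
1. Q lies on line YE with YQ:QE = -4:5 ⇒ Q = (0, 5)
2. P lies on line UC with UP:PC = 3:5 ⇒ P = (-7/8, -15/8)
2·[EPC] = 15/8, 2·[QUC] = 18
[EPC]:[QUC] = 15/8:18 = 5/48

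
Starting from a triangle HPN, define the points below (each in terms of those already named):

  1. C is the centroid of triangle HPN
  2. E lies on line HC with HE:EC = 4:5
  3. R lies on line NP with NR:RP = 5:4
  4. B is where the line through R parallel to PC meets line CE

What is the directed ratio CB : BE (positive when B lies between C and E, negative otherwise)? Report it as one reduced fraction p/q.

Set H = (0, 0), P = (1, 0), N = (0, 1); any affine frame gives the same invariant.
1. C is the centroid of triangle HPN ⇒ C = (1/3, 1/3)
2. E lies on line HC with HE:EC = 4:5 ⇒ E = (4/27, 4/27)
3. R lies on line NP with NR:RP = 5:4 ⇒ R = (5/9, 4/9)
4. B is where the line through R parallel to PC meets line CE ⇒ B = (13/27, 13/27)
B = C + t·(E−C) with t = -4/5, so CB:BE = t:(1−t) = -4/5:9/5

CB:BE = -4/9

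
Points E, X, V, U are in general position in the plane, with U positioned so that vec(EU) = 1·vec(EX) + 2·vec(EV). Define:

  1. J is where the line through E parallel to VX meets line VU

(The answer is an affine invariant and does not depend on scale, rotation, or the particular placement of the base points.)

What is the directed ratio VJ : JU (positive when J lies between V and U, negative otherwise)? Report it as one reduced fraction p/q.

VJ:JU = -1/3

Set E = (0, 0), X = (1, 0), V = (0, 1), U = (1, 2); any affine frame gives the same invariant.
1. J is where the line through E parallel to VX meets line VU ⇒ J = (-1/2, 1/2)
J = V + t·(U−V) with t = -1/2, so VJ:JU = t:(1−t) = -1/2:3/2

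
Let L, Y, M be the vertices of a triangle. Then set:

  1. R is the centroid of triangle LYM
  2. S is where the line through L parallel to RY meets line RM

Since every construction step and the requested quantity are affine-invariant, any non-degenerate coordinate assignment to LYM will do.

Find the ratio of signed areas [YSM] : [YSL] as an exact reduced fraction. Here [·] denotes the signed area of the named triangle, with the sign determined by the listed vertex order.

Choose coordinates L = (0, 0), Y = (1, 0), M = (0, 1).
1. R is the centroid of triangle LYM ⇒ R = (1/3, 1/3)
2. S is where the line through L parallel to RY meets line RM ⇒ S = (2/3, -1/3)
2·[YSM] = -2/3, 2·[YSL] = -1/3
[YSM]:[YSL] = -2/3:-1/3 = 2

[YSM]:[YSL] = 2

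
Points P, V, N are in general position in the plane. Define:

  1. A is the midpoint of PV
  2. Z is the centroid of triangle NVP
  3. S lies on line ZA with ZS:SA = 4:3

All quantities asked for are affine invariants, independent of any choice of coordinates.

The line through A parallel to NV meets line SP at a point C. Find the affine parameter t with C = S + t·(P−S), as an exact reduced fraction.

t = 1/8

Set P = (0, 0), V = (1, 0), N = (0, 1); any affine frame gives the same invariant.
1. A is the midpoint of PV ⇒ A = (1/2, 0)
2. Z is the centroid of triangle NVP ⇒ Z = (1/3, 1/3)
3. S lies on line ZA with ZS:SA = 4:3 ⇒ S = (3/7, 1/7)
through A parallel to NV: direction (1, -1); meets SP at C = (3/8, 1/8)
C = S + t·(P−S) with t = 1/8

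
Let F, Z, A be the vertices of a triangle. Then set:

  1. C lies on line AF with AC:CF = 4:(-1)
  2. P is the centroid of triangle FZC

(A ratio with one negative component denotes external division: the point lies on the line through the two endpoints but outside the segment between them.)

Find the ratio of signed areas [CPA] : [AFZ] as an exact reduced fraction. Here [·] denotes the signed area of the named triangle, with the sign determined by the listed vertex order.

[CPA]:[AFZ] = 4/9

Set F = (0, 0), Z = (1, 0), A = (0, 1); any affine frame gives the same invariant.
1. C lies on line AF with AC:CF = 4:(-1) ⇒ C = (0, -1/3)
2. P is the centroid of triangle FZC ⇒ P = (1/3, -1/9)
2·[CPA] = 4/9, 2·[AFZ] = 1
[CPA]:[AFZ] = 4/9:1 = 4/9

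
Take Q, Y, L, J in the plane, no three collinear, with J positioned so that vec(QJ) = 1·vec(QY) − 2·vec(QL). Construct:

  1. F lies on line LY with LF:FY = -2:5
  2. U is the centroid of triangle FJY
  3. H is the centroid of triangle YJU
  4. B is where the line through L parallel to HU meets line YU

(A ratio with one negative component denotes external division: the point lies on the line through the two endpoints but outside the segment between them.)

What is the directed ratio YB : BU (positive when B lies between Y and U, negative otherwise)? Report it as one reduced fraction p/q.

Work in coordinates with Q = (0, 0), Y = (1, 0), L = (0, 1), J = (1, -2).
1. F lies on line LY with LF:FY = -2:5 ⇒ F = (-2/3, 5/3)
2. U is the centroid of triangle FJY ⇒ U = (4/9, -1/9)
3. H is the centroid of triangle YJU ⇒ H = (22/27, -19/27)
4. B is where the line through L parallel to HU meets line YU ⇒ B = (2/3, -1/15)
B = Y + t·(U−Y) with t = 3/5, so YB:BU = t:(1−t) = 3/5:2/5

YB:BU = 3/2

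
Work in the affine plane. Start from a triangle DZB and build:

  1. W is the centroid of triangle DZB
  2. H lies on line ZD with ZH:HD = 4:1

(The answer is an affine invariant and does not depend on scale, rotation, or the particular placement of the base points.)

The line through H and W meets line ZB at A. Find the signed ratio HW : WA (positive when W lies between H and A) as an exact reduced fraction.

HW:WA = 7/5

Choose coordinates D = (0, 0), Z = (1, 0), B = (0, 1).
1. W is the centroid of triangle DZB ⇒ W = (1/3, 1/3)
2. H lies on line ZD with ZH:HD = 4:1 ⇒ H = (1/5, 0)
line HW meets ZB at A = (3/7, 4/7)
W = H + t·(A−H) with t = 7/12, so HW:WA = 7/12:5/12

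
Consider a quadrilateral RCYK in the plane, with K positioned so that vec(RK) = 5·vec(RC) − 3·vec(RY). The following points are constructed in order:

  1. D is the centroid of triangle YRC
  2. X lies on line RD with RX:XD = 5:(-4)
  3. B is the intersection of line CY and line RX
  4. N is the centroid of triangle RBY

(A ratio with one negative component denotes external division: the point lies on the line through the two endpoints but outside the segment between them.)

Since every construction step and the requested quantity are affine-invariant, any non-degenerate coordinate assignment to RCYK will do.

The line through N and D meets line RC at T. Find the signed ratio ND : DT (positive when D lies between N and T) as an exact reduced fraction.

ND:DT = 1/2

Choose coordinates R = (0, 0), C = (1, 0), Y = (0, 1), K = (5, -3).
1. D is the centroid of triangle YRC ⇒ D = (1/3, 1/3)
2. X lies on line RD with RX:XD = 5:(-4) ⇒ X = (5/3, 5/3)
3. B is the intersection of line CY and line RX ⇒ B = (1/2, 1/2)
4. N is the centroid of triangle RBY ⇒ N = (1/6, 1/2)
line ND meets RC at T = (2/3, 0)
D = N + t·(T−N) with t = 1/3, so ND:DT = 1/3:2/3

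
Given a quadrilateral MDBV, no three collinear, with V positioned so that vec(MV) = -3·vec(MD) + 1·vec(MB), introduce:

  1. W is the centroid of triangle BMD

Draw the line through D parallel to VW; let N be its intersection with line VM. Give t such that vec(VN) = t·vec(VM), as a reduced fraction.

t = 1/2

Set M = (0, 0), D = (1, 0), B = (0, 1), V = (-3, 1); any affine frame gives the same invariant.
1. W is the centroid of triangle BMD ⇒ W = (1/3, 1/3)
through D parallel to VW: direction (10/3, -2/3); meets VM at N = (-3/2, 1/2)
N = V + t·(M−V) with t = 1/2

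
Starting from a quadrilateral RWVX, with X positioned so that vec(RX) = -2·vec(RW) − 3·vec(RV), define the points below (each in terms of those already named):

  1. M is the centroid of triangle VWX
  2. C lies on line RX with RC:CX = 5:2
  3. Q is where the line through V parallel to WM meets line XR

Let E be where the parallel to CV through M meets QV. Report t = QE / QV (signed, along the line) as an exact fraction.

Choose coordinates R = (0, 0), W = (1, 0), V = (0, 1), X = (-2, -3).
1. M is the centroid of triangle VWX ⇒ M = (-1/3, -2/3)
2. C lies on line RX with RC:CX = 5:2 ⇒ C = (-10/7, -15/7)
3. Q is where the line through V parallel to WM meets line XR ⇒ Q = (1, 3/2)
through M parallel to CV: direction (10/7, 22/7); meets QV at E = (28/51, 65/51)
E = Q + t·(V−Q) with t = 23/51

t = 23/51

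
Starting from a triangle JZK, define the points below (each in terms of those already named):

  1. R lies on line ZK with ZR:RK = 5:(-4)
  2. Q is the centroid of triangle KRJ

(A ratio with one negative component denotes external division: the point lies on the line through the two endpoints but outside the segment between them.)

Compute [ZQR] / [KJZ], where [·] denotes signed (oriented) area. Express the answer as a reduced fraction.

Work in coordinates with J = (0, 0), Z = (1, 0), K = (0, 1).
1. R lies on line ZK with ZR:RK = 5:(-4) ⇒ R = (-4, 5)
2. Q is the centroid of triangle KRJ ⇒ Q = (-4/3, 2)
2·[ZQR] = -5/3, 2·[KJZ] = 1
[ZQR]:[KJZ] = -5/3:1 = -5/3

[ZQR]:[KJZ] = -5/3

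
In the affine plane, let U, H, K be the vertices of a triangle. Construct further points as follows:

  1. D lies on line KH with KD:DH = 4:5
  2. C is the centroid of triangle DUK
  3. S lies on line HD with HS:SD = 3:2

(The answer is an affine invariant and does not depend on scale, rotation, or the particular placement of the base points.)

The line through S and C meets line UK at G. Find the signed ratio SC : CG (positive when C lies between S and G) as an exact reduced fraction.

SC:CG = 7/2

Choose coordinates U = (0, 0), H = (1, 0), K = (0, 1).
1. D lies on line KH with KD:DH = 4:5 ⇒ D = (4/9, 5/9)
2. C is the centroid of triangle DUK ⇒ C = (4/27, 14/27)
3. S lies on line HD with HS:SD = 3:2 ⇒ S = (2/3, 1/3)
line SC meets UK at G = (0, 4/7)
C = S + t·(G−S) with t = 7/9, so SC:CG = 7/9:2/9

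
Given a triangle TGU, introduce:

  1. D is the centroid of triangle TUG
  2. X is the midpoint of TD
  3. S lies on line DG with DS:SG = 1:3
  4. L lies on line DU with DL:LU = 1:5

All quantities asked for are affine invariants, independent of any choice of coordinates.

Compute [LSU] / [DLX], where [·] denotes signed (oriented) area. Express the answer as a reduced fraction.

Work in coordinates with T = (0, 0), G = (1, 0), U = (0, 1).
1. D is the centroid of triangle TUG ⇒ D = (1/3, 1/3)
2. X is the midpoint of TD ⇒ X = (1/6, 1/6)
3. S lies on line DG with DS:SG = 1:3 ⇒ S = (1/2, 1/4)
4. L lies on line DU with DL:LU = 1:5 ⇒ L = (5/18, 4/9)
2·[LSU] = 5/72, 2·[DLX] = 1/36
[LSU]:[DLX] = 5/72:1/36 = 5/2

[LSU]:[DLX] = 5/2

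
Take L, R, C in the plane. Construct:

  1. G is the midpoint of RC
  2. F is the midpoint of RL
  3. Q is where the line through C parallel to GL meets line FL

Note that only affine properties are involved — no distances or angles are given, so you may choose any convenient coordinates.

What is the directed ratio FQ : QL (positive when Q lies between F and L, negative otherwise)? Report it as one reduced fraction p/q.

FQ:QL = -3/2

Set L = (0, 0), R = (1, 0), C = (0, 1); any affine frame gives the same invariant.
1. G is the midpoint of RC ⇒ G = (1/2, 1/2)
2. F is the midpoint of RL ⇒ F = (1/2, 0)
3. Q is where the line through C parallel to GL meets line FL ⇒ Q = (-1, 0)
Q = F + t·(L−F) with t = 3, so FQ:QL = t:(1−t) = 3:-2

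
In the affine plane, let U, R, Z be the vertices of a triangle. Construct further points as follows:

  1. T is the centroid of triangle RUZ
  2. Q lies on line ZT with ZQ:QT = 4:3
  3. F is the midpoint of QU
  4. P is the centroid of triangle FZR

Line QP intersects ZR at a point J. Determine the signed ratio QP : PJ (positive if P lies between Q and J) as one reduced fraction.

Assign U = (0, 0), R = (1, 0), Z = (0, 1) — the answer is frame-independent, so this choice is without loss of generality.
1. T is the centroid of triangle RUZ ⇒ T = (1/3, 1/3)
2. Q lies on line ZT with ZQ:QT = 4:3 ⇒ Q = (4/21, 13/21)
3. F is the midpoint of QU ⇒ F = (2/21, 13/42)
4. P is the centroid of triangle FZR ⇒ P = (23/63, 55/126)
line QP meets ZR at J = (-4, 5)
P = Q + t·(J−Q) with t = -1/24, so QP:PJ = -1/24:25/24

QP:PJ = -1/25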